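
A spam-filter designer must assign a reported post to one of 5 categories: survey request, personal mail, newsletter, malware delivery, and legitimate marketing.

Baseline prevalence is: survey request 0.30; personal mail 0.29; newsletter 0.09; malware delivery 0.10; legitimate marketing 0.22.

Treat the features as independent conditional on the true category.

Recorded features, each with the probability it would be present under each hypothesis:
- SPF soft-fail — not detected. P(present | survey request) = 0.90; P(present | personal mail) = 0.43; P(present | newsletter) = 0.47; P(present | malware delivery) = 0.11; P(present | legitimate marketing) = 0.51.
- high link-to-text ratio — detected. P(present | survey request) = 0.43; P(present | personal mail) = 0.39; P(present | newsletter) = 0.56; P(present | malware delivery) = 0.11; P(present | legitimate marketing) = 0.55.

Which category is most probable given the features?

Multiply each prior by the joint likelihood of the feature pattern (using 1 − P(present | H) for each absent feature):
  survey request: 0.30 × (1 − 0.90) × 0.43 = 0.0129
  personal mail: 0.29 × (1 − 0.43) × 0.39 = 0.064467
  newsletter: 0.09 × (1 − 0.47) × 0.56 = 0.026712
  malware delivery: 0.10 × (1 − 0.11) × 0.11 = 0.00979
  legitimate marketing: 0.22 × (1 − 0.51) × 0.55 = 0.05929
The unnormalized weights sum to 0.17316.
P(survey request | evidence) ≈ 0.0129 / 0.17316 ≈ 0.074
P(personal mail | evidence) ≈ 0.064467 / 0.17316 ≈ 0.372
P(newsletter | evidence) ≈ 0.026712 / 0.17316 ≈ 0.154
P(malware delivery | evidence) ≈ 0.00979 / 0.17316 ≈ 0.057
P(legitimate marketing | evidence) ≈ 0.05929 / 0.17316 ≈ 0.342
The largest is 0.372, so personal mail is most probable.

personal mail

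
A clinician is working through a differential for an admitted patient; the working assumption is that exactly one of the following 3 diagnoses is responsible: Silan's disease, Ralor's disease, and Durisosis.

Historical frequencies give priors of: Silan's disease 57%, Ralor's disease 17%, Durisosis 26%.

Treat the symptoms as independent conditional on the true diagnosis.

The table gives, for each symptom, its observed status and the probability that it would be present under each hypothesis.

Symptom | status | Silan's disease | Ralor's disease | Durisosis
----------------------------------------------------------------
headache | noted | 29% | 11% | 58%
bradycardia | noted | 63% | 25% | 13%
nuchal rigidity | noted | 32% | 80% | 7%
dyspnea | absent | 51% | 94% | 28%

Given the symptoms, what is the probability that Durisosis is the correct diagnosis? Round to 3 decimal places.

Multiply each prior by the joint likelihood of the symptom pattern (using 1 − P(present | H) for each absent symptom):
  Silan's disease: 0.57 × 0.29 × 0.63 × 0.32 × (1 − 0.51) = 0.016329
  Ralor's disease: 0.17 × 0.11 × 0.25 × 0.80 × (1 − 0.94) = 0.0002244
  Durisosis: 0.26 × 0.58 × 0.13 × 0.07 × (1 − 0.28) = 0.00098804
Normalizing constant Z = 0.016329 + 0.0002244 + 0.00098804 = 0.017541.
P(Durisosis | evidence) = 0.00098804 / 0.017541 ≈ 0.056.

0.056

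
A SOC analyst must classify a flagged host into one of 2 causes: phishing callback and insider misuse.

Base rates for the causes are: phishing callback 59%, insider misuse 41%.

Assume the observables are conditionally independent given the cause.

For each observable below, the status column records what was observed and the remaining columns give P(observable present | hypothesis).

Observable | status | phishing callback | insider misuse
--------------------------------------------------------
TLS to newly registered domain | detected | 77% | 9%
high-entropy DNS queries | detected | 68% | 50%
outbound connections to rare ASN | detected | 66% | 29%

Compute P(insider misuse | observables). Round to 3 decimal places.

0.026

By Bayes' rule with conditional independence, the unnormalized weight for each hypothesis is prior × ∏ likelihoods:
  phishing callback: 0.59 × 0.77 × 0.68 × 0.66 = 0.20389
  insider misuse: 0.41 × 0.09 × 0.50 × 0.29 = 0.0053505
The unnormalized weights sum to 0.20924.
P(insider misuse | evidence) = 0.0053505 / 0.20924 ≈ 0.026.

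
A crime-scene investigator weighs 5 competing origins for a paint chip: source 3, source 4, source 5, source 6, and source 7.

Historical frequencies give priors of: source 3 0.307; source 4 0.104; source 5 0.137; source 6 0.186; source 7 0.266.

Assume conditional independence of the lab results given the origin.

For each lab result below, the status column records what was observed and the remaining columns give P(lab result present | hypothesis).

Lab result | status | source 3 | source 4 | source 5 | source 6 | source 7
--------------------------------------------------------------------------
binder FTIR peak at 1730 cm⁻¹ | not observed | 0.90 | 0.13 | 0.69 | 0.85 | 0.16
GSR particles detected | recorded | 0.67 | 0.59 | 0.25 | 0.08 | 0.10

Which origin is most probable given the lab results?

For each hypothesis, the unnormalized posterior weight is prior × product of the lab result likelihoods (using 1 − P(present | H) for each absent lab result):
  source 3: 0.307 × (1 − 0.90) × 0.67 = 0.020569
  source 4: 0.104 × (1 − 0.13) × 0.59 = 0.053383
  source 5: 0.137 × (1 − 0.69) × 0.25 = 0.010618
  source 6: 0.186 × (1 − 0.85) × 0.08 = 0.002232
  source 7: 0.266 × (1 − 0.16) × 0.10 = 0.022344
Normalizing constant Z = 0.020569 + 0.053383 + 0.010618 + 0.002232 + 0.022344 = 0.10915.
P(source 3 | evidence) ≈ 0.020569 / 0.10915 ≈ 0.188
P(source 4 | evidence) ≈ 0.053383 / 0.10915 ≈ 0.489
P(source 5 | evidence) ≈ 0.010618 / 0.10915 ≈ 0.097
P(source 6 | evidence) ≈ 0.002232 / 0.10915 ≈ 0.020
P(source 7 | evidence) ≈ 0.022344 / 0.10915 ≈ 0.205
The largest is 0.489, so source 4 is most probable.

source 4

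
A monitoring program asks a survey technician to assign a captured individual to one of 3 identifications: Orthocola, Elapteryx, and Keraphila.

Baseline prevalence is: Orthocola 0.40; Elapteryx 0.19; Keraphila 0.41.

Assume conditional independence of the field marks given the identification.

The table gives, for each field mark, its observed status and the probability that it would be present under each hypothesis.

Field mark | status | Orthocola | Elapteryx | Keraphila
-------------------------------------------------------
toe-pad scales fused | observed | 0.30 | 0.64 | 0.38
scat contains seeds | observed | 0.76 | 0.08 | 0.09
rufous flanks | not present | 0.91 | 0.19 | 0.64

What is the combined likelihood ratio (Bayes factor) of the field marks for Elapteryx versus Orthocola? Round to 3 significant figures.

The Bayes factor is the ratio of the joint likelihoods of the field mark pattern under the two hypotheses (using 1 − P(present | H) for each absent field mark).
  Elapteryx: 0.64 × 0.08 × (1 − 0.19) = 0.041472
  Orthocola: 0.30 × 0.76 × (1 − 0.91) = 0.02052
Bayes factor = 0.041472 / 0.02052 ≈ 2.02

2.02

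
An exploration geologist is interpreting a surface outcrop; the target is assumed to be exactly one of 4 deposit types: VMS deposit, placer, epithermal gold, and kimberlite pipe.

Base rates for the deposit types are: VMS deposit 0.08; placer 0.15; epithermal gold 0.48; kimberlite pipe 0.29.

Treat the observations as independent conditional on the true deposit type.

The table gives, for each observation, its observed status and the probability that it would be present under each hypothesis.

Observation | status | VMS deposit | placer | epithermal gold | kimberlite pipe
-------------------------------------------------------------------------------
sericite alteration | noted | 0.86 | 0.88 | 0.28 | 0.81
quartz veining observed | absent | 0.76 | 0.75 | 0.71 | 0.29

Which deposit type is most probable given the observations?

kimberlite pipe

Multiply each prior by the joint likelihood of the evidence pattern (using 1 − P(present | H) for each absent observation):
  VMS deposit: 0.08 × 0.86 × (1 − 0.76) = 0.016512
  placer: 0.15 × 0.88 × (1 − 0.75) = 0.033
  epithermal gold: 0.48 × 0.28 × (1 − 0.71) = 0.038976
  kimberlite pipe: 0.29 × 0.81 × (1 − 0.29) = 0.16678
Marginal likelihood of the evidence = 0.25527.
P(VMS deposit | evidence) ≈ 0.016512 / 0.25527 ≈ 0.065
P(placer | evidence) ≈ 0.033 / 0.25527 ≈ 0.129
P(epithermal gold | evidence) ≈ 0.038976 / 0.25527 ≈ 0.153
P(kimberlite pipe | evidence) ≈ 0.16678 / 0.25527 ≈ 0.653
The largest is 0.653, so kimberlite pipe is most probable.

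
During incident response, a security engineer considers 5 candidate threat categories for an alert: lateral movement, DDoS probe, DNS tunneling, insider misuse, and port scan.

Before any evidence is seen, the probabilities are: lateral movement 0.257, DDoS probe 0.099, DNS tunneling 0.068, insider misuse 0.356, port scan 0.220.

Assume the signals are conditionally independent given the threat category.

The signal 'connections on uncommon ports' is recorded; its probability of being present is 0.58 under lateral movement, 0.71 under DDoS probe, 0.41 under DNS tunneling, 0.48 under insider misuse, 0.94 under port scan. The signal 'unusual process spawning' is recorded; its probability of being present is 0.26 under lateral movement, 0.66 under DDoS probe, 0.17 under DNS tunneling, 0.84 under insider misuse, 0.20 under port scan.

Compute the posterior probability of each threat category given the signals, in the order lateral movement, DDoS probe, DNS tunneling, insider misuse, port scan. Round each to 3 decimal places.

0.141, 0.169, 0.017, 0.522, 0.151

Multiply each prior by the joint likelihood of the signal pattern:
  lateral movement: 0.257 × 0.58 × 0.26 = 0.038756
  DDoS probe: 0.099 × 0.71 × 0.66 = 0.046391
  DNS tunneling: 0.068 × 0.41 × 0.17 = 0.0047396
  insider misuse: 0.356 × 0.48 × 0.84 = 0.14354
  port scan: 0.220 × 0.94 × 0.20 = 0.04136
Marginal likelihood of the evidence = 0.27479.
P(lateral movement | evidence) = 0.038756 / 0.27479 ≈ 0.141
P(DDoS probe | evidence) = 0.046391 / 0.27479 ≈ 0.169
P(DNS tunneling | evidence) = 0.0047396 / 0.27479 ≈ 0.017
P(insider misuse | evidence) = 0.14354 / 0.27479 ≈ 0.522
P(port scan | evidence) = 0.04136 / 0.27479 ≈ 0.151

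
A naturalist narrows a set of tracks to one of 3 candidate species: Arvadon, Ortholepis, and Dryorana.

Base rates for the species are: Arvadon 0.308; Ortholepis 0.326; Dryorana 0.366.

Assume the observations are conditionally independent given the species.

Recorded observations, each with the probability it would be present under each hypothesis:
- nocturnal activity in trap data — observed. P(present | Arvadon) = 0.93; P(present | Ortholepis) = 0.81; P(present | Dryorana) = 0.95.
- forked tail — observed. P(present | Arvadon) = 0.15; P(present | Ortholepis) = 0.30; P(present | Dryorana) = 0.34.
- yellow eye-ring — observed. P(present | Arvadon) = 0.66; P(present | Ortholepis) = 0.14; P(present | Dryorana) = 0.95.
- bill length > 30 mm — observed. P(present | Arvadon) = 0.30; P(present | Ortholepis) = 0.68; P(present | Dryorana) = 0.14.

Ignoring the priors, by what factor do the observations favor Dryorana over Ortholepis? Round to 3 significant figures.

Joint likelihood of the evidence pattern under each hypothesis:
  Dryorana: 0.95 × 0.34 × 0.95 × 0.14 = 0.042959
  Ortholepis: 0.81 × 0.30 × 0.14 × 0.68 = 0.023134
Bayes factor = 0.042959 / 0.023134 ≈ 1.86

1.86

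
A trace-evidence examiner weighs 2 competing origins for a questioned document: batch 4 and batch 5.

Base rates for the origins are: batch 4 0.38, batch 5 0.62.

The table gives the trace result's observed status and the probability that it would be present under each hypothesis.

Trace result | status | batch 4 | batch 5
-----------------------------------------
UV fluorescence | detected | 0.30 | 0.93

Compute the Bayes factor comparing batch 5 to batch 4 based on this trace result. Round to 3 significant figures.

The Bayes factor is the ratio of the two likelihoods.
  batch 5: 0.93
  batch 4: 0.3
Bayes factor = 0.93 / 0.3 ≈ 3.10

3.10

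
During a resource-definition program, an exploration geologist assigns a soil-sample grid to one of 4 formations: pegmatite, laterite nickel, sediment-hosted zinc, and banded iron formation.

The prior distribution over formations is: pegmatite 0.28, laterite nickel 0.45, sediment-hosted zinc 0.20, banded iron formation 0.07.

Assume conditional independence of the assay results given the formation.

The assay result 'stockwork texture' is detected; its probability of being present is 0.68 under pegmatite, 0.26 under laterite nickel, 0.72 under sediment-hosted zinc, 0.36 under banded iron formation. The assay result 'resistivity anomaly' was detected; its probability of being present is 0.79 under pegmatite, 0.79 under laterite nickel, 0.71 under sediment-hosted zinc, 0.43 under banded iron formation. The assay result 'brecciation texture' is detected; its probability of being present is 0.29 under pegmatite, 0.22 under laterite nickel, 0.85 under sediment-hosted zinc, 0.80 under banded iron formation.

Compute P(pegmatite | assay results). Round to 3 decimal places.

By Bayes' rule with conditional independence, the unnormalized weight for each hypothesis is prior × ∏ likelihoods:
  pegmatite: 0.28 × 0.68 × 0.79 × 0.29 = 0.043621
  laterite nickel: 0.45 × 0.26 × 0.79 × 0.22 = 0.020335
  sediment-hosted zinc: 0.20 × 0.72 × 0.71 × 0.85 = 0.086904
  banded iron formation: 0.07 × 0.36 × 0.43 × 0.80 = 0.0086688
Normalizing constant Z = 0.043621 + 0.020335 + 0.086904 + 0.0086688 = 0.15953.
P(pegmatite | evidence) = 0.043621 / 0.15953 ≈ 0.273.

0.273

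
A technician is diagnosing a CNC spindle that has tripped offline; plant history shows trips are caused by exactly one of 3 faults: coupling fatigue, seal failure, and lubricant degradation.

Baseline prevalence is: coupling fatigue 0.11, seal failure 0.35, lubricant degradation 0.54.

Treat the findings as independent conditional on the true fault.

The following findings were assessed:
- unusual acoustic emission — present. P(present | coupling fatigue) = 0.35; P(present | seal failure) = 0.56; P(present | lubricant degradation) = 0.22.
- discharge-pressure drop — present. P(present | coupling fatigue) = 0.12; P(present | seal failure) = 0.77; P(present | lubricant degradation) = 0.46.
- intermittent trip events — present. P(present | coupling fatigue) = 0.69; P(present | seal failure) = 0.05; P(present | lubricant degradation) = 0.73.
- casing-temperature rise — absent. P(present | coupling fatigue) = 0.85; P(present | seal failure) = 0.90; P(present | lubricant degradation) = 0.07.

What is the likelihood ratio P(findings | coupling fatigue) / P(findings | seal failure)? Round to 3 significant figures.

The Bayes factor is the ratio of the joint likelihoods of the evidence pattern under the two hypotheses (using 1 − P(present | H) for each absent finding).
  coupling fatigue: 0.35 × 0.12 × 0.69 × (1 − 0.85) = 0.004347
  seal failure: 0.56 × 0.77 × 0.05 × (1 − 0.90) = 0.002156
Bayes factor = 0.004347 / 0.002156 ≈ 2.02

2.02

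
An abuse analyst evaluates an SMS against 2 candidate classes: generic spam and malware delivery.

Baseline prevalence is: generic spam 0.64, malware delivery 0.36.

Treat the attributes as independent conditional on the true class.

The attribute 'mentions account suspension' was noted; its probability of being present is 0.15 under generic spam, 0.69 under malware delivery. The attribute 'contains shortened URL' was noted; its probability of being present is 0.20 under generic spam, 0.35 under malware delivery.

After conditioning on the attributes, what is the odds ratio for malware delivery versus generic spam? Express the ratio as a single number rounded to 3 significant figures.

4.53

The normalizing constant cancels in an odds ratio, so compute prior × likelihood for the two hypotheses only:
  malware delivery: 0.36 × 0.69 × 0.35 = 0.08694
  generic spam: 0.64 × 0.15 × 0.20 = 0.0192
Odds(malware delivery : generic spam) = 0.08694 / 0.0192 ≈ 4.53.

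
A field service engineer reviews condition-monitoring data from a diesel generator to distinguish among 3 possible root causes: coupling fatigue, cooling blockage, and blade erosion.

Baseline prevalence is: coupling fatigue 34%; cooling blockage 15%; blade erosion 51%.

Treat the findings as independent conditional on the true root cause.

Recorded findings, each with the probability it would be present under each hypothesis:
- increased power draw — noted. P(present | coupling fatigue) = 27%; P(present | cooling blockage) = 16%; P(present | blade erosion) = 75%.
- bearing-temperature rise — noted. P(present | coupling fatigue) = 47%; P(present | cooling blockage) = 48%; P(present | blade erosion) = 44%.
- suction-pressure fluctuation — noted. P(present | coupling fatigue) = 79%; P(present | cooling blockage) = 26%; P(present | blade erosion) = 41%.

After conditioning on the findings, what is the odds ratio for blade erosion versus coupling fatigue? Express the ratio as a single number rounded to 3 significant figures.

Posterior odds equal prior odds times the likelihood ratio; only the two competing hypotheses matter.
  blade erosion: 0.51 × 0.75 × 0.44 × 0.41 = 0.069003
  coupling fatigue: 0.34 × 0.27 × 0.47 × 0.79 = 0.034085
Posterior odds = 0.069003 / 0.034085 ≈ 2.02.

2.02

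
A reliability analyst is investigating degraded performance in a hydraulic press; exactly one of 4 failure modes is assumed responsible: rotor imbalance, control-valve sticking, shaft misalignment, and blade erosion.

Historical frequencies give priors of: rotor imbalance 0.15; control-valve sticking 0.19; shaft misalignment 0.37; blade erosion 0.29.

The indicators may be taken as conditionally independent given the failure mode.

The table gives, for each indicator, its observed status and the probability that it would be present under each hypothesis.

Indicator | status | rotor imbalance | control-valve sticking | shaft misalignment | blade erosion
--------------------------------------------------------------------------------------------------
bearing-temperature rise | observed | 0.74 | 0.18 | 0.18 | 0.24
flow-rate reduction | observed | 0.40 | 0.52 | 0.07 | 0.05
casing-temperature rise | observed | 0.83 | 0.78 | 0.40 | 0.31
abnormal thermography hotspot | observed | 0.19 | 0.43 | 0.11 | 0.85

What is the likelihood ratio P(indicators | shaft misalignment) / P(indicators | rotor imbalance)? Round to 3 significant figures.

0.0119

Joint likelihood of the indicator pattern under each hypothesis:
  shaft misalignment: 0.18 × 0.07 × 0.40 × 0.11 = 0.0005544
  rotor imbalance: 0.74 × 0.40 × 0.83 × 0.19 = 0.046679
Bayes factor = 0.0005544 / 0.046679 ≈ 0.0119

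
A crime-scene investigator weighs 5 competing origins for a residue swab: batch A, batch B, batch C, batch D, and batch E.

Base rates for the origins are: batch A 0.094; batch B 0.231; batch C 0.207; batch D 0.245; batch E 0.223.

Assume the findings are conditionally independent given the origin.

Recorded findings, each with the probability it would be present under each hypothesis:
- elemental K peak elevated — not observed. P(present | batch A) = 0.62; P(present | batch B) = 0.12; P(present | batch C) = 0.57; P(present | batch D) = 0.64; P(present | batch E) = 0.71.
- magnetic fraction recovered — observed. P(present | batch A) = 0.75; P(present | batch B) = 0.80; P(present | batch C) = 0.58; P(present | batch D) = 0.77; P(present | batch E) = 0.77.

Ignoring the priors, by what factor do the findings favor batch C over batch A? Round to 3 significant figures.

Joint likelihood of the evidence pattern under each hypothesis (using 1 − P(present | H) for each absent finding):
  batch C: (1 − 0.57) × 0.58 = 0.2494
  batch A: (1 − 0.62) × 0.75 = 0.285
Bayes factor = 0.2494 / 0.285 ≈ 0.875

0.875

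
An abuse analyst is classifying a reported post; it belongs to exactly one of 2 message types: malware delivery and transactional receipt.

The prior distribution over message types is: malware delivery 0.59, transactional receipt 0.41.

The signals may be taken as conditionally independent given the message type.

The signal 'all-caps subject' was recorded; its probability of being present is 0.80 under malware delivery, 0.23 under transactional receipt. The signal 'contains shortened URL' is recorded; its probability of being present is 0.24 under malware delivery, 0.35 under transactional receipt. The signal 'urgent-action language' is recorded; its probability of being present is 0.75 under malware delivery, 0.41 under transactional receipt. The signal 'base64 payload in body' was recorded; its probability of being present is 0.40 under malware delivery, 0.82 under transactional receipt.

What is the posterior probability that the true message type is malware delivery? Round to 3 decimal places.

By Bayes' rule with conditional independence, the unnormalized weight for each hypothesis is prior × ∏ likelihoods:
  malware delivery: 0.59 × 0.80 × 0.24 × 0.75 × 0.40 = 0.033984
  transactional receipt: 0.41 × 0.23 × 0.35 × 0.41 × 0.82 = 0.011096
Marginal likelihood of the evidence = 0.04508.
P(malware delivery | evidence) = 0.033984 / 0.04508 ≈ 0.754.

0.754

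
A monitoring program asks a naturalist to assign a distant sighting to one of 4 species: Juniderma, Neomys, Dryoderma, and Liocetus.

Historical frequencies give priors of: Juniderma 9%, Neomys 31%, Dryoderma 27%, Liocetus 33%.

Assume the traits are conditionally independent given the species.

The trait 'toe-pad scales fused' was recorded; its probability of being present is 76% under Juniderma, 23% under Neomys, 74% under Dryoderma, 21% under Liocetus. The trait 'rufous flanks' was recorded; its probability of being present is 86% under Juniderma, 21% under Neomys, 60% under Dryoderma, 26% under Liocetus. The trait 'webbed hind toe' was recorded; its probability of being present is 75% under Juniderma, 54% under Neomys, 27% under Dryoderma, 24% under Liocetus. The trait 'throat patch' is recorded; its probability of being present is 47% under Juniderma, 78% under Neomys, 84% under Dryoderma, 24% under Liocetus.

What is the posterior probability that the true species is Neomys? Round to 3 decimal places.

For each hypothesis, the unnormalized posterior weight is prior × product of the trait likelihoods:
  Juniderma: 0.09 × 0.76 × 0.86 × 0.75 × 0.47 = 0.020735
  Neomys: 0.31 × 0.23 × 0.21 × 0.54 × 0.78 = 0.0063066
  Dryoderma: 0.27 × 0.74 × 0.60 × 0.27 × 0.84 = 0.027189
  Liocetus: 0.33 × 0.21 × 0.26 × 0.24 × 0.24 = 0.0010378
The unnormalized weights sum to 0.055269.
P(Neomys | evidence) = 0.0063066 / 0.055269 ≈ 0.114.

0.114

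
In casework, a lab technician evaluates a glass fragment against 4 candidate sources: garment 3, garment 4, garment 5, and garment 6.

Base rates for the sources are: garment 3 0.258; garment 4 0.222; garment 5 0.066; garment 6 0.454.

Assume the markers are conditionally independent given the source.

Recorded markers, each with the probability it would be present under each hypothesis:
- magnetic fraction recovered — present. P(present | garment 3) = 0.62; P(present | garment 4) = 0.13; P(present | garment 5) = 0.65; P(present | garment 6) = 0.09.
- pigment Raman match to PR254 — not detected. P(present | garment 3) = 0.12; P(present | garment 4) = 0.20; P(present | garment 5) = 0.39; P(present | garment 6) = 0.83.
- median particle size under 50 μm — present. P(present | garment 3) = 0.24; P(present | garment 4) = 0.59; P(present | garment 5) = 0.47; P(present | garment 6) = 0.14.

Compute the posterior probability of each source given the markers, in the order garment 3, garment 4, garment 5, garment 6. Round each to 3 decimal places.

0.557, 0.224, 0.203, 0.016

Multiply each prior by the joint likelihood of the marker pattern (using 1 − P(present | H) for each absent marker):
  garment 3: 0.258 × 0.62 × (1 − 0.12) × 0.24 = 0.033784
  garment 4: 0.222 × 0.13 × (1 − 0.20) × 0.59 = 0.013622
  garment 5: 0.066 × 0.65 × (1 − 0.39) × 0.47 = 0.012299
  garment 6: 0.454 × 0.09 × (1 − 0.83) × 0.14 = 0.00097247
Marginal likelihood of the evidence = 0.060677.
P(garment 3 | evidence) = 0.033784 / 0.060677 ≈ 0.557
P(garment 4 | evidence) = 0.013622 / 0.060677 ≈ 0.224
P(garment 5 | evidence) = 0.012299 / 0.060677 ≈ 0.203
P(garment 6 | evidence) = 0.00097247 / 0.060677 ≈ 0.016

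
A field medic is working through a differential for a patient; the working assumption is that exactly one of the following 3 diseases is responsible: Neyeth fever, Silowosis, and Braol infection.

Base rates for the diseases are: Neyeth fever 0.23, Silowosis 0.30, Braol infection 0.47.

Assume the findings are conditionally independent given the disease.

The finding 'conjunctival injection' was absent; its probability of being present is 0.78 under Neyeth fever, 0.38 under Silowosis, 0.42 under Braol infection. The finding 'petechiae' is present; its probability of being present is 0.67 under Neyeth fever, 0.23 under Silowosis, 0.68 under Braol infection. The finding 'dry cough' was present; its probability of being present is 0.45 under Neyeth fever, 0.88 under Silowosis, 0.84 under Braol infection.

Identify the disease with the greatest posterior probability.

Multiply each prior by the joint likelihood of the evidence pattern (using 1 − P(present | H) for each absent finding):
  Neyeth fever: 0.23 × (1 − 0.78) × 0.67 × 0.45 = 0.015256
  Silowosis: 0.30 × (1 − 0.38) × 0.23 × 0.88 = 0.037646
  Braol infection: 0.47 × (1 − 0.42) × 0.68 × 0.84 = 0.15571
Marginal likelihood of the evidence = 0.20861.
P(Neyeth fever | evidence) ≈ 0.015256 / 0.20861 ≈ 0.073
P(Silowosis | evidence) ≈ 0.037646 / 0.20861 ≈ 0.180
P(Braol infection | evidence) ≈ 0.15571 / 0.20861 ≈ 0.746
The largest is 0.746, so Braol infection is most probable.

Braol infection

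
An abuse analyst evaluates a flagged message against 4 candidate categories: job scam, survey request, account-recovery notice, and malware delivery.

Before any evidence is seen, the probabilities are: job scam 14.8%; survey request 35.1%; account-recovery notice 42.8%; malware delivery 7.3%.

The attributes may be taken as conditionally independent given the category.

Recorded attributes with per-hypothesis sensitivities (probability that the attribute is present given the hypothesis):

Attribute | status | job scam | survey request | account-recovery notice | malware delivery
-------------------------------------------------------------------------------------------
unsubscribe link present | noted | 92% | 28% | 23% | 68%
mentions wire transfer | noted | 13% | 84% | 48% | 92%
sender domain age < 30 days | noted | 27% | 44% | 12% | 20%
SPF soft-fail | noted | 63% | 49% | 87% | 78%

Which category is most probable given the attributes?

For each hypothesis, the unnormalized posterior weight is prior × product of the attribute likelihoods:
  job scam: 0.148 × 0.92 × 0.13 × 0.27 × 0.63 = 0.0030109
  survey request: 0.351 × 0.28 × 0.84 × 0.44 × 0.49 = 0.017799
  account-recovery notice: 0.428 × 0.23 × 0.48 × 0.12 × 0.87 = 0.004933
  malware delivery: 0.073 × 0.68 × 0.92 × 0.20 × 0.78 = 0.0071243
The unnormalized weights sum to 0.032867.
P(job scam | evidence) ≈ 0.0030109 / 0.032867 ≈ 0.092
P(survey request | evidence) ≈ 0.017799 / 0.032867 ≈ 0.542
P(account-recovery notice | evidence) ≈ 0.004933 / 0.032867 ≈ 0.150
P(malware delivery | evidence) ≈ 0.0071243 / 0.032867 ≈ 0.217
The largest is 0.542, so survey request is most probable.

survey request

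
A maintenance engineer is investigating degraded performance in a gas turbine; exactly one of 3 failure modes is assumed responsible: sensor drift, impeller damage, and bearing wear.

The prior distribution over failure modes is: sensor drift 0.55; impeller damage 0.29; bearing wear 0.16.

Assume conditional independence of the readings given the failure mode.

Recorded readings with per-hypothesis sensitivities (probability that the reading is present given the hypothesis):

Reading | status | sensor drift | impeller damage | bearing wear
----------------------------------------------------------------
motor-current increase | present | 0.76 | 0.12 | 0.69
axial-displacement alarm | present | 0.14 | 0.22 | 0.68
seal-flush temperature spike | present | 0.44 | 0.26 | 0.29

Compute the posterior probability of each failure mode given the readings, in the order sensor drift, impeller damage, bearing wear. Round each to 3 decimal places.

By Bayes' rule with conditional independence, the unnormalized weight for each hypothesis is prior × ∏ likelihoods:
  sensor drift: 0.55 × 0.76 × 0.14 × 0.44 = 0.025749
  impeller damage: 0.29 × 0.12 × 0.22 × 0.26 = 0.0019906
  bearing wear: 0.16 × 0.69 × 0.68 × 0.29 = 0.021771
Marginal likelihood of the evidence = 0.04951.
P(sensor drift | evidence) = 0.025749 / 0.04951 ≈ 0.520
P(impeller damage | evidence) = 0.0019906 / 0.04951 ≈ 0.040
P(bearing wear | evidence) = 0.021771 / 0.04951 ≈ 0.440

0.520, 0.040, 0.440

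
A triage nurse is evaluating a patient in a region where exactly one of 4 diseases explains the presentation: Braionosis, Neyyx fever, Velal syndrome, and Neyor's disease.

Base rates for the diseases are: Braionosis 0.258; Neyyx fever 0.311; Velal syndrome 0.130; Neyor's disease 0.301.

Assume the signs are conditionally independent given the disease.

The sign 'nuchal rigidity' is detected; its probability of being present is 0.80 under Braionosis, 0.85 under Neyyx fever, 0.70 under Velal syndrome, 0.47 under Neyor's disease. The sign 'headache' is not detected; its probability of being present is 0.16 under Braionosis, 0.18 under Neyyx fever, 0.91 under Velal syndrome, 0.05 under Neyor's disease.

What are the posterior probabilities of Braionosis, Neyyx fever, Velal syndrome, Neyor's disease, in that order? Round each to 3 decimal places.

0.325, 0.407, 0.015, 0.252

By Bayes' rule with conditional independence, the unnormalized weight for each hypothesis is prior × ∏ likelihoods (using 1 − P(present | H) for each absent sign):
  Braionosis: 0.258 × 0.80 × (1 − 0.16) = 0.17338
  Neyyx fever: 0.311 × 0.85 × (1 − 0.18) = 0.21677
  Velal syndrome: 0.130 × 0.70 × (1 − 0.91) = 0.00819
  Neyor's disease: 0.301 × 0.47 × (1 − 0.05) = 0.1344
Normalizing constant Z = 0.17338 + 0.21677 + 0.00819 + 0.1344 = 0.53273.
P(Braionosis | evidence) = 0.17338 / 0.53273 ≈ 0.325
P(Neyyx fever | evidence) = 0.21677 / 0.53273 ≈ 0.407
P(Velal syndrome | evidence) = 0.00819 / 0.53273 ≈ 0.015
P(Neyor's disease | evidence) = 0.1344 / 0.53273 ≈ 0.252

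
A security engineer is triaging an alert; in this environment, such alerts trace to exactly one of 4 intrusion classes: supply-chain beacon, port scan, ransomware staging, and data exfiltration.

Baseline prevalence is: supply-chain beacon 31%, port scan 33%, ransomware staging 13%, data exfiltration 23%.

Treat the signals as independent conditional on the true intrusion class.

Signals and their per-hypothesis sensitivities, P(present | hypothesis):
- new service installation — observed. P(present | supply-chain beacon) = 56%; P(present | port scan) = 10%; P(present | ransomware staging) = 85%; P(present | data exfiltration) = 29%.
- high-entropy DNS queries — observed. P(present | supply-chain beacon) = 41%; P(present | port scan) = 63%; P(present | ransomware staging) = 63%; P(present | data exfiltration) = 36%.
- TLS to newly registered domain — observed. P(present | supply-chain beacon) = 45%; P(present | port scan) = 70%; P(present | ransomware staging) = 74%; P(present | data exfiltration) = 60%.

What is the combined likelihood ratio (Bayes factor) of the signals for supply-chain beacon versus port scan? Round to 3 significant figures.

2.34

Take the product of per-signal likelihoods under each hypothesis, then divide.
  supply-chain beacon: 0.56 × 0.41 × 0.45 = 0.10332
  port scan: 0.10 × 0.63 × 0.70 = 0.0441
Bayes factor = 0.10332 / 0.0441 ≈ 2.34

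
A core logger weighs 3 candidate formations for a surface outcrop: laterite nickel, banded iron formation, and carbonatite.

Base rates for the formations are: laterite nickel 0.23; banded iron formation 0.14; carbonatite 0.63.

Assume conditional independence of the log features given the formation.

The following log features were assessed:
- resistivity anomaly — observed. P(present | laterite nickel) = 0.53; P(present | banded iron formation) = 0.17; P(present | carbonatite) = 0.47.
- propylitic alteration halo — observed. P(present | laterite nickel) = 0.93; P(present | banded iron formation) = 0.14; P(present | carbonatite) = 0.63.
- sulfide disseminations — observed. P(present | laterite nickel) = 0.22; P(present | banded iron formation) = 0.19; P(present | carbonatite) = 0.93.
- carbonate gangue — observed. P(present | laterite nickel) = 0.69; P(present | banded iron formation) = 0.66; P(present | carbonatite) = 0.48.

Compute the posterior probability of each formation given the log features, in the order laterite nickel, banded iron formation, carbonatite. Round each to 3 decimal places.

Multiply each prior by the joint likelihood of the log feature pattern:
  laterite nickel: 0.23 × 0.53 × 0.93 × 0.22 × 0.69 = 0.017209
  banded iron formation: 0.14 × 0.17 × 0.14 × 0.19 × 0.66 = 0.00041783
  carbonatite: 0.63 × 0.47 × 0.63 × 0.93 × 0.48 = 0.083273
Normalizing constant Z = 0.017209 + 0.00041783 + 0.083273 = 0.1009.
P(laterite nickel | evidence) = 0.017209 / 0.1009 ≈ 0.171
P(banded iron formation | evidence) = 0.00041783 / 0.1009 ≈ 0.004
P(carbonatite | evidence) = 0.083273 / 0.1009 ≈ 0.825

0.171, 0.004, 0.825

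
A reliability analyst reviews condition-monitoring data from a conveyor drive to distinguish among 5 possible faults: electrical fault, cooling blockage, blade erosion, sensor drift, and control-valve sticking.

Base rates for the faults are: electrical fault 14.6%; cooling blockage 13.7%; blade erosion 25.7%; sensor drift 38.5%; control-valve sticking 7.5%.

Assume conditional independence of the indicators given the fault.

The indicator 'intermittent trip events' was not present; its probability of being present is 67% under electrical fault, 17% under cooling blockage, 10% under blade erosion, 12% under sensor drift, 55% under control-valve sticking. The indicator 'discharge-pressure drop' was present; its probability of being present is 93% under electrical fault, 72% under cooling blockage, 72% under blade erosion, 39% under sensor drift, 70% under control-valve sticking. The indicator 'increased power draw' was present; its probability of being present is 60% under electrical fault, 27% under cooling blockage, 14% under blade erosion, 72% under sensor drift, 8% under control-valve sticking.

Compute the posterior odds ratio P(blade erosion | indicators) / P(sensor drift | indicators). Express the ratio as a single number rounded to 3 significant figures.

0.245

The normalizing constant cancels in an odds ratio, so compute prior × likelihood for the two hypotheses only (using 1 − P(present | H) for each absent indicator):
  blade erosion: 0.257 × (1 − 0.10) × 0.72 × 0.14 = 0.023315
  sensor drift: 0.385 × (1 − 0.12) × 0.39 × 0.72 = 0.095135
Posterior odds = 0.023315 / 0.095135 ≈ 0.245.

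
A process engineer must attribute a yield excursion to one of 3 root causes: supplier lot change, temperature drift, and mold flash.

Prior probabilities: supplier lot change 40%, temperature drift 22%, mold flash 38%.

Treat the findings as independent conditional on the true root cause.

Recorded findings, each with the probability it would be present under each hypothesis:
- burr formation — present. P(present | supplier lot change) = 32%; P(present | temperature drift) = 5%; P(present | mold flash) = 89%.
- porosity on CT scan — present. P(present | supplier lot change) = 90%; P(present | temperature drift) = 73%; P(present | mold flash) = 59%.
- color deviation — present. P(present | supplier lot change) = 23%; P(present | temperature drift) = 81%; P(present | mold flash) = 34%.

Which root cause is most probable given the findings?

mold flash

Multiply each prior by the joint likelihood of the evidence pattern:
  supplier lot change: 0.40 × 0.32 × 0.90 × 0.23 = 0.026496
  temperature drift: 0.22 × 0.05 × 0.73 × 0.81 = 0.0065043
  mold flash: 0.38 × 0.89 × 0.59 × 0.34 = 0.067843
Normalizing constant Z = 0.026496 + 0.0065043 + 0.067843 = 0.10084.
P(supplier lot change | evidence) ≈ 0.026496 / 0.10084 ≈ 0.263
P(temperature drift | evidence) ≈ 0.0065043 / 0.10084 ≈ 0.064
P(mold flash | evidence) ≈ 0.067843 / 0.10084 ≈ 0.673
The largest is 0.673, so mold flash is most probable.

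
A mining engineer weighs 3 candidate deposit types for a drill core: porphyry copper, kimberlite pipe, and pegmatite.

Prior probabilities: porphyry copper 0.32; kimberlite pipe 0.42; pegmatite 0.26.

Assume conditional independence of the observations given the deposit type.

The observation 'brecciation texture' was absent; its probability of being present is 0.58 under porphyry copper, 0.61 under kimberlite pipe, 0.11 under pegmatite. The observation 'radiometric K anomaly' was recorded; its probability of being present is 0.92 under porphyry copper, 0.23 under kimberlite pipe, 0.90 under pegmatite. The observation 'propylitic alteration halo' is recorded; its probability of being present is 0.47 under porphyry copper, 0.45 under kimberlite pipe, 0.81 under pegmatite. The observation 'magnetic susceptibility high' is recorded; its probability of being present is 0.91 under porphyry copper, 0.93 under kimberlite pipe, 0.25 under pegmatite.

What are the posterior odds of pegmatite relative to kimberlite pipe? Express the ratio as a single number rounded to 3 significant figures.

2.67

Posterior odds equal prior odds times the likelihood ratio; only the two competing hypotheses matter (using 1 − P(present | H) for each absent observation).
  pegmatite: 0.26 × (1 − 0.11) × 0.90 × 0.81 × 0.25 = 0.042173
  kimberlite pipe: 0.42 × (1 − 0.61) × 0.23 × 0.45 × 0.93 = 0.015767
Posterior odds = 0.042173 / 0.015767 ≈ 2.67.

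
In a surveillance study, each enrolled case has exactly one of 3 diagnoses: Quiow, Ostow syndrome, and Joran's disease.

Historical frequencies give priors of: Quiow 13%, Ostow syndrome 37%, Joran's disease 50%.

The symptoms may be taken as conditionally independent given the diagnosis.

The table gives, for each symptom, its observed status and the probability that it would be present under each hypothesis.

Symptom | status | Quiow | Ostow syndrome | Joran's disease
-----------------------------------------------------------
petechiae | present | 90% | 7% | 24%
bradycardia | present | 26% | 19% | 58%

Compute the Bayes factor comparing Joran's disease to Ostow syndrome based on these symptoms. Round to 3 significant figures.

The Bayes factor is the ratio of the joint likelihoods of the symptom pattern under the two hypotheses.
  Joran's disease: 0.24 × 0.58 = 0.1392
  Ostow syndrome: 0.07 × 0.19 = 0.0133
Bayes factor = 0.1392 / 0.0133 ≈ 10.5

10.5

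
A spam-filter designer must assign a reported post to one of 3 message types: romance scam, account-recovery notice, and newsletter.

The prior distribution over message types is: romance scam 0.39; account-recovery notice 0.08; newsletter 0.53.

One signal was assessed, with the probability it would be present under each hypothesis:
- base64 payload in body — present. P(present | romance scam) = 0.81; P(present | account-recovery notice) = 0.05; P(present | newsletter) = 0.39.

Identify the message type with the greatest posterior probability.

romance scam

For each hypothesis, the unnormalized posterior weight is prior × likelihood:
  romance scam: 0.39 × 0.81 = 0.3159
  account-recovery notice: 0.08 × 0.05 = 0.004
  newsletter: 0.53 × 0.39 = 0.2067
Marginal likelihood of the evidence = 0.5266.
P(romance scam | evidence) ≈ 0.3159 / 0.5266 ≈ 0.600
P(account-recovery notice | evidence) ≈ 0.004 / 0.5266 ≈ 0.008
P(newsletter | evidence) ≈ 0.2067 / 0.5266 ≈ 0.393
The largest is 0.600, so romance scam is most probable.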